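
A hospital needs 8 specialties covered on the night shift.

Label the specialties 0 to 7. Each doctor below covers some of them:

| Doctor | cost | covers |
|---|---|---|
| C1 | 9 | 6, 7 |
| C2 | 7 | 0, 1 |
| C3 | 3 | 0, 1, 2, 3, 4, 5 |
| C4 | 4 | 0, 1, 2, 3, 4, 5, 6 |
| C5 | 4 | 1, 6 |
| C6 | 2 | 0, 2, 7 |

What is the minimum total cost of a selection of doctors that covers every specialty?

C4, C6 together cover every specialty (C4 ∪ C6 = {0, 1, 2, 3, 4, 5, 6, 7}); total cost 4 + 2 = 6.
The greedy pick C3, C6, C4 costs 9; no covering selection beats 6.

6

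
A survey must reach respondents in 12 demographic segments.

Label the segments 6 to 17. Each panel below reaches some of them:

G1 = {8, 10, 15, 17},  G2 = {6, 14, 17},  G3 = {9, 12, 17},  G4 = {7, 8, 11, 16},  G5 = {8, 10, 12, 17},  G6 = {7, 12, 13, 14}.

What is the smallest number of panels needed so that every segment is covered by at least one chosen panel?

G1 and G2 and G3 and G4 and G6 together: G1 ∪ G2 ∪ G3 ∪ G4 ∪ G6 = {6, 7, 8, 9, 10, 11, 12, 13, 14, 15, 16, 17} — every segment is covered.
No 4 of the 6 panels cover everything (all 15 combinations miss at least one segment), so 5 is optimal.

5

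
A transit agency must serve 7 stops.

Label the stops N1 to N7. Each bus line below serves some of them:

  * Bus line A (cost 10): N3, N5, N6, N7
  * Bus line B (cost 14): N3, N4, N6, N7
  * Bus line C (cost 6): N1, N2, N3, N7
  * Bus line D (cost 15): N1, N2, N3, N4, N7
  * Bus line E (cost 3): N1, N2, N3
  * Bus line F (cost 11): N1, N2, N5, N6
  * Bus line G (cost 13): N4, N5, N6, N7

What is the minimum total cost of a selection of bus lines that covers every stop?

E, G together cover every stop (E ∪ G = {N1, N2, N3, N4, N5, N6, N7}); total cost 3 + 13 = 16.
No covering selection has total cost below 16.

16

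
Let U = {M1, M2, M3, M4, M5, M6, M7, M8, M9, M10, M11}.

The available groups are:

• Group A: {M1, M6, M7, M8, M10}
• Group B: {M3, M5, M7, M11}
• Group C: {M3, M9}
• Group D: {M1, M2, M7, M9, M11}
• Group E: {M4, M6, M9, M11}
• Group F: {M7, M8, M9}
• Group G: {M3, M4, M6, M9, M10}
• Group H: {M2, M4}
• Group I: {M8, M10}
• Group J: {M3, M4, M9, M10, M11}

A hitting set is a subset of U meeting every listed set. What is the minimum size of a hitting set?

4

The 4 items {M2, M9, M10, M11} hit every group.
No choice of 3 items meets every group, so 4 is the minimum.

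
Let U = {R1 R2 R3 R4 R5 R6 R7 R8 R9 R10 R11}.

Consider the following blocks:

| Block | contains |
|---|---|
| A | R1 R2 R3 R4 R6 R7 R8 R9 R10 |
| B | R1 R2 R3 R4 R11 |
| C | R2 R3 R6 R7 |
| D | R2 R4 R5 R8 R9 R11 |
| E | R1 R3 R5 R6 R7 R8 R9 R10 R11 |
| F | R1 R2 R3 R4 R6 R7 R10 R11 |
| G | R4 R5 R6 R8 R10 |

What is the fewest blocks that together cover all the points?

2

B and E together: B ∪ E = {R1, R2, R3, R4, R5, R6, R7, R8, R9, R10, R11} — every point is covered.
No single block has all 11 points (the largest, A, has 9), so 2 is optimal.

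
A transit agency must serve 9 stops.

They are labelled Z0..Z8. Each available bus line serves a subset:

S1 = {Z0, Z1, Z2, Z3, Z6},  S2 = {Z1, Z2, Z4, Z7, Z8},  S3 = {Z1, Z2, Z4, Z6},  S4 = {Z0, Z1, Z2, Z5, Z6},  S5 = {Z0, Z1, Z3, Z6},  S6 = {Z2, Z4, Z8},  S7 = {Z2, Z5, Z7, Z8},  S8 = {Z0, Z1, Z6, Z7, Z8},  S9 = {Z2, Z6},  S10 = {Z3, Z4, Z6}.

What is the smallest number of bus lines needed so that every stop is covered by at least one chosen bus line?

Take {S1, S2, S7}. Their union is {Z0, Z1, Z2, Z3, Z4, Z5, Z6, Z7, Z8}, which is all 9 stops.
No 2 of the 10 bus lines cover everything (all 45 combinations miss at least one stop), so 3 is optimal.

3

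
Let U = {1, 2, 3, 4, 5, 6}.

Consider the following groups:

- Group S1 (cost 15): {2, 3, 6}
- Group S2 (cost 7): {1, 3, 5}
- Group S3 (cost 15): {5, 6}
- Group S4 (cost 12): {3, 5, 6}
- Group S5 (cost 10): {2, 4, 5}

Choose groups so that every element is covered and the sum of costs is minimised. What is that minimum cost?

29

S2, S4, S5 together cover every element (S2 ∪ S4 ∪ S5 = {1, 2, 3, 4, 5, 6}); total cost 7 + 12 + 10 = 29.
No covering selection has total cost below 29.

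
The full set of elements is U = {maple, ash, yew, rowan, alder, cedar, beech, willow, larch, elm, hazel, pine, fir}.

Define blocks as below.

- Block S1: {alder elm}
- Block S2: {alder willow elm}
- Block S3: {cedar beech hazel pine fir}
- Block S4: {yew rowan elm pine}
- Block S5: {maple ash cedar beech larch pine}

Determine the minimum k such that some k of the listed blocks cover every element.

Take {S2, S3, S4, S5}. Their union is {maple, ash, yew, rowan, alder, cedar, beech, willow, larch, elm, hazel, pine, fir}, which is all 13 elements.
Only S5 contains maple, so S5 is forced; the remaining 7 elements need at least 3 more blocks (each remaining block adds at most 3) — so at least 4 blocks are needed, and 4 is optimal.

4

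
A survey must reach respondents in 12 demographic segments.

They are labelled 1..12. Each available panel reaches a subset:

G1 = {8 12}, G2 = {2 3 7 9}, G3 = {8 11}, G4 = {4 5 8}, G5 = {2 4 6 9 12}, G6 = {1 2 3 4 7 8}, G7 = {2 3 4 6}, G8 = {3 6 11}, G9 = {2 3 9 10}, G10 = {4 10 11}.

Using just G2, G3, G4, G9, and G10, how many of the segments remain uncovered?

Union of G2, G3, G4, G9, G10 = {2, 3, 4, 5, 7, 8, 9, 10, 11}.
Not covered: 1, 6, 12 — 3 segments.

3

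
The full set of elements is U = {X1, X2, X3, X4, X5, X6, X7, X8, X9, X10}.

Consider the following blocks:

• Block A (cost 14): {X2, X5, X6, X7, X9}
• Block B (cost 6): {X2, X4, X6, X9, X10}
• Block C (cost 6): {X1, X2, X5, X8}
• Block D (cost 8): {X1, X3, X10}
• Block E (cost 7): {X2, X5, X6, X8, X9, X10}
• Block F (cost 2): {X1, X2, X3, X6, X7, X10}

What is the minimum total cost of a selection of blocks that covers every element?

B, C, F together cover every element (B ∪ C ∪ F = {X1, X2, X3, X4, X5, X6, X7, X8, X9, X10}); total cost 6 + 6 + 2 = 14.
The greedy pick F, E, B costs 15; no covering selection beats 14.

14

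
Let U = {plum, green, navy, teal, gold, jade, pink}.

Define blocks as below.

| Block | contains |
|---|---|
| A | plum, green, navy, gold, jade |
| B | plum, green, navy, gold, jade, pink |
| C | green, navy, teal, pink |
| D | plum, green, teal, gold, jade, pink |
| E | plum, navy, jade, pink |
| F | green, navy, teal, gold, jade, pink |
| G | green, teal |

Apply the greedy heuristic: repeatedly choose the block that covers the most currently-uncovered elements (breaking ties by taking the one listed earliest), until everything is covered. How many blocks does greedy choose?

Greedy: pick B (covers 6 new) → pick C (covers 1 new). Total picks: 2.

2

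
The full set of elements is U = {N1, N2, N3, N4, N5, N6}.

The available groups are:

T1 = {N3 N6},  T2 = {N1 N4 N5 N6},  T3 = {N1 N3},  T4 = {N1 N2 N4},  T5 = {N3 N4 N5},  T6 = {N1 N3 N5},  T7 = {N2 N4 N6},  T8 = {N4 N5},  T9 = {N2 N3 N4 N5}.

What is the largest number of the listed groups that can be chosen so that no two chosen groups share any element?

T1, T8 are pairwise disjoint (T1={N3,N6}; T8={N4,N5}).
Every remaining group overlaps one of these, and no 3 of the listed groups are pairwise disjoint, so 2 is the maximum.

2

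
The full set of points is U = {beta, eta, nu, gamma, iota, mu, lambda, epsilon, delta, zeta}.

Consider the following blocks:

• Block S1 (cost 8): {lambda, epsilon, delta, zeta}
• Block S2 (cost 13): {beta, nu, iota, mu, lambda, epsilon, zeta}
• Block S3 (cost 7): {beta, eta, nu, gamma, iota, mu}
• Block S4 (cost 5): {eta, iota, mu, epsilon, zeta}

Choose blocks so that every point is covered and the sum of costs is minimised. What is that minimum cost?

S1, S3 together cover every point (S1 ∪ S3 = {beta, eta, nu, gamma, iota, mu, lambda, epsilon, delta, zeta}); total cost 8 + 7 = 15.
The greedy pick S4, S3, S1 costs 20; no covering selection beats 15.

15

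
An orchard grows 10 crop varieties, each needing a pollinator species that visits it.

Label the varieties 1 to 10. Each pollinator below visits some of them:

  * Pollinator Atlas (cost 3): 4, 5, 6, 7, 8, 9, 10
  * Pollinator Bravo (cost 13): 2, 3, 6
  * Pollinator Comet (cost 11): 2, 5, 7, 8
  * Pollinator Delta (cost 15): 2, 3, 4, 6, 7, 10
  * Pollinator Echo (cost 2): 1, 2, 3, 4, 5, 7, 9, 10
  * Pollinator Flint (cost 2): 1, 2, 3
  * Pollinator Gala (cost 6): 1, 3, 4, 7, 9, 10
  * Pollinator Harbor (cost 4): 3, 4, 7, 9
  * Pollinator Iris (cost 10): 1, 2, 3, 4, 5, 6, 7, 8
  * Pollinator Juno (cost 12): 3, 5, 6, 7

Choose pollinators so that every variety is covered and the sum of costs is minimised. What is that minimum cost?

5

Atlas, Flint together cover every variety (Atlas ∪ Flint = {1, 2, 3, 4, 5, 6, 7, 8, 9, 10}); total cost 3 + 2 = 5.
No covering selection has total cost below 5.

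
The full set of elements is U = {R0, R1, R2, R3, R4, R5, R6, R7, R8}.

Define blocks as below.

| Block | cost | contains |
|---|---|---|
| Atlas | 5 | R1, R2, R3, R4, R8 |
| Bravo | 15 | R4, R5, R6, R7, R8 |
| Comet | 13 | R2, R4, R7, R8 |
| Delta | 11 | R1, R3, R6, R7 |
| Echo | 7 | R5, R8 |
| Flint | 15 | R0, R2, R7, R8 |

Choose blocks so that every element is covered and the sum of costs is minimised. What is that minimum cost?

Atlas, Bravo, Flint together cover every element (Atlas ∪ Bravo ∪ Flint = {R0, R1, R2, R3, R4, R5, R6, R7, R8}); total cost 5 + 15 + 15 = 35.
No covering selection has total cost below 35.

35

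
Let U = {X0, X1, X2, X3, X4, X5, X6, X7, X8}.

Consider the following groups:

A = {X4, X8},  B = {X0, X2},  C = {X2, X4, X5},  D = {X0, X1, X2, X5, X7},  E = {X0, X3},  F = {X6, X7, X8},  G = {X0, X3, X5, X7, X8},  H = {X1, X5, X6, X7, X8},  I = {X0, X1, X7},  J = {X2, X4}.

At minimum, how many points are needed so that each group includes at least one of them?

The 3 points {X0, X4, X6} hit every group.
The groups E, F, J are pairwise disjoint, so any hitting set needs a separate point for each — at least 3. Hence 3 is optimal.

3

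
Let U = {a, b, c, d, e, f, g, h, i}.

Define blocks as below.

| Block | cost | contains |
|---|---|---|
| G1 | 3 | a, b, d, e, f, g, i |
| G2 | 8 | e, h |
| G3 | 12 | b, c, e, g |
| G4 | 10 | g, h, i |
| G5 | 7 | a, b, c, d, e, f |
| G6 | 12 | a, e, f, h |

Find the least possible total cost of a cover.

17

G4, G5 together cover every item (G4 ∪ G5 = {a, b, c, d, e, f, g, h, i}); total cost 10 + 7 = 17.
The greedy pick G1, G5, G2 costs 18; no covering selection beats 17.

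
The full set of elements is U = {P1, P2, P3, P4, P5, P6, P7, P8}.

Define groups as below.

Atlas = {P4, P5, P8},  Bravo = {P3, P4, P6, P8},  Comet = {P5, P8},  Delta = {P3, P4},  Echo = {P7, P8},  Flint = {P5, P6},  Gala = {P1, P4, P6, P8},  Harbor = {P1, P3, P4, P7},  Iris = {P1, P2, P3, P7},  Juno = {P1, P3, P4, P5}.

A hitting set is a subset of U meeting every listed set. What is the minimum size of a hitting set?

3

Take H = {P3, P6, P8}. Each listed group contains at least one of these, so H is a hitting set of size 3.
The groups Delta, Echo, Flint are pairwise disjoint, so any hitting set needs a separate element for each — at least 3. Hence 3 is optimal.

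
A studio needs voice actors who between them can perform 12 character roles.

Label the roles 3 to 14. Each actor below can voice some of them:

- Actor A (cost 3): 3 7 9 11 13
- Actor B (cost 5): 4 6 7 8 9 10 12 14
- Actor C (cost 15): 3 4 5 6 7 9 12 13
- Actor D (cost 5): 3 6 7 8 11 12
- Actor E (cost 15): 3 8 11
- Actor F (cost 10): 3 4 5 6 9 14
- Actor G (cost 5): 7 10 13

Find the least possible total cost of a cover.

18

A, B, F together cover every role (A ∪ B ∪ F = {3, 4, 5, 6, 7, 8, 9, 10, 11, 12, 13, 14}); total cost 3 + 5 + 10 = 18.
No covering selection has total cost below 18.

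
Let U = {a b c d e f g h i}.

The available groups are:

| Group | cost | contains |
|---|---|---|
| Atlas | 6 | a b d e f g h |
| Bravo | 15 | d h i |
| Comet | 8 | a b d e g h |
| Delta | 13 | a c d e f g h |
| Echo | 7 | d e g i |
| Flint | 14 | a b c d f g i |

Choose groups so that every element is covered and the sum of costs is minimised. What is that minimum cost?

Atlas, Flint together cover every element (Atlas ∪ Flint = {a, b, c, d, e, f, g, h, i}); total cost 6 + 14 = 20.
The greedy pick Atlas, Echo, Delta costs 26; no covering selection beats 20.

20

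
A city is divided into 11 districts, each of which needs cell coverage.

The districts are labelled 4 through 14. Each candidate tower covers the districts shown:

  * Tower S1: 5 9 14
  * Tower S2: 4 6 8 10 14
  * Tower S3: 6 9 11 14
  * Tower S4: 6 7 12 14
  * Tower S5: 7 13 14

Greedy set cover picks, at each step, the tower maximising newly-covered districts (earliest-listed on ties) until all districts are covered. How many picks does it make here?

5

Greedy: pick S2 (covers 5 new) → pick S1 (covers 2 new) → pick S4 (covers 2 new) → pick S3 (covers 1 new) → pick S5 (covers 1 new). Total picks: 5.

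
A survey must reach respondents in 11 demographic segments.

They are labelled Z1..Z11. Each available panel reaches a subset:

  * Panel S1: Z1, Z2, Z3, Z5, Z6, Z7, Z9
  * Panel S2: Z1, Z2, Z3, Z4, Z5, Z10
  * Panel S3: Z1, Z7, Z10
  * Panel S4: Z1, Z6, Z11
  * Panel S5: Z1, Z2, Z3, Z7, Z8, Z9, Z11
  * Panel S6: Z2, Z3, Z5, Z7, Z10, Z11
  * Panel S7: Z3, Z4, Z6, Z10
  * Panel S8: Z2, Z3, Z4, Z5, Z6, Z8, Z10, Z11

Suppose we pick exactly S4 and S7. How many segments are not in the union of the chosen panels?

Union of S4, S7 = {Z1, Z3, Z4, Z6, Z10, Z11}.
Not covered: Z2, Z5, Z7, Z8, Z9 — 5 segments.

5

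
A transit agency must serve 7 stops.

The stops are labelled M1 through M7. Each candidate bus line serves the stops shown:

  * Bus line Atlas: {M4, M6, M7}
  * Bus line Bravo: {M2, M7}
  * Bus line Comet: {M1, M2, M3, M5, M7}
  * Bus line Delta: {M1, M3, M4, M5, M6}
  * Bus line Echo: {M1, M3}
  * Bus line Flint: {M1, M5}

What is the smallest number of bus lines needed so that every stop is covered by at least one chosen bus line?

Take {Bravo, Delta}. Their union is {M1, M2, M3, M4, M5, M6, M7}, which is all 7 stops.
No single bus line has all 7 stops (the largest, Comet, has 5), so 2 is optimal.

2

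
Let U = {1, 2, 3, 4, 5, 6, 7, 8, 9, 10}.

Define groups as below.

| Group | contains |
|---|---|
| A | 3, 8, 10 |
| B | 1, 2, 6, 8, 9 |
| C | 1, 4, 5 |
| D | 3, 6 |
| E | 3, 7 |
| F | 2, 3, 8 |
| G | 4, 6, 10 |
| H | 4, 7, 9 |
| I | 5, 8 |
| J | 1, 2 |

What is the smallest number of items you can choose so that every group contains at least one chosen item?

4

Take T = {2, 3, 4, 8}. Each listed group contains at least one of these, so T is a hitting set of size 4.
The groups E, G, I, J are pairwise disjoint, so any hitting set needs a separate item for each — at least 4. Hence 4 is optimal.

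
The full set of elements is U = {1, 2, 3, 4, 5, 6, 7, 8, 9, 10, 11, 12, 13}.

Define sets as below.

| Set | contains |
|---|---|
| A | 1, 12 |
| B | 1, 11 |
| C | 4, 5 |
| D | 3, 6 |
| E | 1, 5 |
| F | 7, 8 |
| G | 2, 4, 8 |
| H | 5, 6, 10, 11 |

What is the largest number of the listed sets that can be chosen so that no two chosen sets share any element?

4

A, C, D, F are pairwise disjoint (A={1,12}; C={4,5}; D={3,6}; F={7,8}).
Every remaining set overlaps one of these, and no 5 of the listed sets are pairwise disjoint, so 4 is the maximum.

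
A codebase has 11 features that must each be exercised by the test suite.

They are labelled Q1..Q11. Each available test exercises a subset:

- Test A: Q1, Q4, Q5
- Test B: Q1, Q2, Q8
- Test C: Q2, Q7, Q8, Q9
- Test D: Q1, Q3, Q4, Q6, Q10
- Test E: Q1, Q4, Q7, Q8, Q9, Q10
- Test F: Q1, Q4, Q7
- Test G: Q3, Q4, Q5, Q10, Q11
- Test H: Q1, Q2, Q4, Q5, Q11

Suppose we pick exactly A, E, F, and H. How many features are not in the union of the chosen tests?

Union of A, E, F, H = {Q1, Q2, Q4, Q5, Q7, Q8, Q9, Q10, Q11}.
Not covered: Q3, Q6 — 2 features.

2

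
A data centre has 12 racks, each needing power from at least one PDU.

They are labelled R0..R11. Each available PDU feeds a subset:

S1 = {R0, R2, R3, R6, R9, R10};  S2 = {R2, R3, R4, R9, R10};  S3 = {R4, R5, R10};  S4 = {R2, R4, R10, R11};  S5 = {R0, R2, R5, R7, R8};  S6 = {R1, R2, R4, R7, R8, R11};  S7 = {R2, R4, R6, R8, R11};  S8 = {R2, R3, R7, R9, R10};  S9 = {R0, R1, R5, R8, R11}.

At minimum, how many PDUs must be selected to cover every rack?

3

Take {S1, S3, S6}. Their union is {R0, R1, R2, R3, R4, R5, R6, R7, R8, R9, R10, R11}, which is all 12 racks.
No 2 of the 9 PDUs cover everything (all 36 combinations miss at least one rack), so 3 is optimal.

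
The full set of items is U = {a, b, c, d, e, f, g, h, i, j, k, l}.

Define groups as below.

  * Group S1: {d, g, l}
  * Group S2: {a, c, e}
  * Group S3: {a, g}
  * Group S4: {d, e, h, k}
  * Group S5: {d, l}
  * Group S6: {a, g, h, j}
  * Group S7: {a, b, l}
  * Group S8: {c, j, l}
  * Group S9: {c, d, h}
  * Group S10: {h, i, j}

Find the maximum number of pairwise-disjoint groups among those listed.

S3, S4, S8 are pairwise disjoint (S3={a,g}; S4={d,e,h,k}; S8={c,j,l}).
Every remaining group overlaps one of these, and no 4 of the listed groups are pairwise disjoint, so 3 is the maximum.

3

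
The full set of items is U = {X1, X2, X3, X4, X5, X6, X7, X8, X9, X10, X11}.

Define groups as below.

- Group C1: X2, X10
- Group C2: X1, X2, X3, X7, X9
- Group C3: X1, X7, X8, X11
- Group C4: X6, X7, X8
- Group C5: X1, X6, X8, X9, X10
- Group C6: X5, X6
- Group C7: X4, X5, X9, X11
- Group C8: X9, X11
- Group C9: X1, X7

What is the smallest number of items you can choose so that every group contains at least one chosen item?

The 4 items {X1, X6, X9, X10} hit every group.
The groups C1, C6, C8, C9 are pairwise disjoint, so any hitting set needs a separate item for each — at least 4. Hence 4 is optimal.

4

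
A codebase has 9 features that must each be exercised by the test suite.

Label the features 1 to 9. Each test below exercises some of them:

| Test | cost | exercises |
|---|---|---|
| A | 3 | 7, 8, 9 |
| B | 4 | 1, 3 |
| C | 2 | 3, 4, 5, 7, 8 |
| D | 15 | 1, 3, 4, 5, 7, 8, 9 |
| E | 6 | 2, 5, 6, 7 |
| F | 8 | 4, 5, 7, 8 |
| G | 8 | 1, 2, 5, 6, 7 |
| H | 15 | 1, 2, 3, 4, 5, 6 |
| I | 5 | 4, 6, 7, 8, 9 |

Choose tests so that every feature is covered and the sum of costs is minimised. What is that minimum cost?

13

A, C, G together cover every feature (A ∪ C ∪ G = {1, 2, 3, 4, 5, 6, 7, 8, 9}); total cost 3 + 2 + 8 = 13.
The greedy pick C, I, B, E costs 17; no covering selection beats 13.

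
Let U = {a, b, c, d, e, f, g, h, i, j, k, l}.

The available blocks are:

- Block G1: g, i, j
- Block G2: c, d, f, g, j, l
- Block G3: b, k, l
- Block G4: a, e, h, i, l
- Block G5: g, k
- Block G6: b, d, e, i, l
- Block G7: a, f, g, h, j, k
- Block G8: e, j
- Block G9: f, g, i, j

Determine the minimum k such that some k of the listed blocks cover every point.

G2, G6, and G7 cover everything between them: the union {a, b, c, d, e, f, g, h, i, j, k, l} is all of U.
Only G2 contains c, so G2 is forced; the remaining 6 points need at least 2 more blocks (each remaining block adds at most 4) — so at least 3 blocks are needed, and 3 is optimal.

3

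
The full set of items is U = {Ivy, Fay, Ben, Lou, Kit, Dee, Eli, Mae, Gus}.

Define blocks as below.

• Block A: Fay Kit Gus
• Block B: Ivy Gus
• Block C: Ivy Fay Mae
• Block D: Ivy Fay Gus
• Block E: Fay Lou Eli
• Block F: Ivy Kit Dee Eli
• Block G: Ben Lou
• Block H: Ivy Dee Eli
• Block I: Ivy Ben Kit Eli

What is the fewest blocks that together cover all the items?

C and D and F and G together: C ∪ D ∪ F ∪ G = {Ivy, Fay, Ben, Lou, Kit, Dee, Eli, Mae, Gus} — every item is covered.
No 3 of the 9 blocks cover everything (all 84 combinations miss at least one item), so 4 is optimal.

4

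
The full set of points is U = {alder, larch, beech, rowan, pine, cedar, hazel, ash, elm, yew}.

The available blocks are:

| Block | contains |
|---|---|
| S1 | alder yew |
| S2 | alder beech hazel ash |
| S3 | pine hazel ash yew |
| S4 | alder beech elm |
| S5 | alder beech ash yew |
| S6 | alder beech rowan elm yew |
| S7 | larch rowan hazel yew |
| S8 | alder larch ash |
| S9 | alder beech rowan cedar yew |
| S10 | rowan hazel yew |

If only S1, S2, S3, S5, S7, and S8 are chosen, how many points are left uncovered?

Union of S1, S2, S3, S5, S7, S8 = {alder, larch, beech, rowan, pine, hazel, ash, yew}.
Not covered: cedar, elm — 2 points.

2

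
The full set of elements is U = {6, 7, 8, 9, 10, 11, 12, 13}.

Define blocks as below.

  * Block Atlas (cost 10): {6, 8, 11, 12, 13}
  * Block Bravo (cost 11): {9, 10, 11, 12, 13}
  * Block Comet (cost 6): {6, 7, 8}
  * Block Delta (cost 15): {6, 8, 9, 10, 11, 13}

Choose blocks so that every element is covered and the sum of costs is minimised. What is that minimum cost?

Bravo, Comet together cover every element (Bravo ∪ Comet = {6, 7, 8, 9, 10, 11, 12, 13}); total cost 11 + 6 = 17.
The greedy pick Atlas, Bravo, Comet costs 27; no covering selection beats 17.

17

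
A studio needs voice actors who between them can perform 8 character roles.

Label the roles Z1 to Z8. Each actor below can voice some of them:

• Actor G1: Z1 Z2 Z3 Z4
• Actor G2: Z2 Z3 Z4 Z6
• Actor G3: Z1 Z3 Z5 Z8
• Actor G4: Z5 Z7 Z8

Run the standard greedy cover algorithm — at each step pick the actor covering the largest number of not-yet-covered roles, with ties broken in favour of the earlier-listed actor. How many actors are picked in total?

3

Greedy: pick G1 (covers 4 new) → pick G4 (covers 3 new) → pick G2 (covers 1 new). Total picks: 3.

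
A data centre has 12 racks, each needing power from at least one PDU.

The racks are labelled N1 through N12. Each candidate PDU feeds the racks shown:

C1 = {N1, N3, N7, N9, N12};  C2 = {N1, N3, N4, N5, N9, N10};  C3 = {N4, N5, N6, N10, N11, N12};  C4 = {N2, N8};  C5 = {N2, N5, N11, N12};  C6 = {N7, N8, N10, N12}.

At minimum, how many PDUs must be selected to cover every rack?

C1 and C3 and C4 together: C1 ∪ C3 ∪ C4 = {N1, N2, N3, N4, N5, N6, N7, N8, N9, N10, N11, N12} — every rack is covered.
Only C3 contains N6, so C3 is forced; the remaining 6 racks need at least 2 more PDUs (each remaining PDU adds at most 4) — so at least 3 PDUs are needed, and 3 is optimal.

3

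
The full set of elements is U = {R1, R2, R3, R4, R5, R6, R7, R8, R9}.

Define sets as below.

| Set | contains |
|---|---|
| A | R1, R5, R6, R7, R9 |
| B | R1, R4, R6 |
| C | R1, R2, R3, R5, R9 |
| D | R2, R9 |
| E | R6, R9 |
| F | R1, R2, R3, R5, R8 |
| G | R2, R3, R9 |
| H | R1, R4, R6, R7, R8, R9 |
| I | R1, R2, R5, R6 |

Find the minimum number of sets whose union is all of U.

2

Take {C, H}. Their union is {R1, R2, R3, R4, R5, R6, R7, R8, R9}, which is all 9 elements.
No single set has all 9 elements (the largest, H, has 6), so 2 is optimal.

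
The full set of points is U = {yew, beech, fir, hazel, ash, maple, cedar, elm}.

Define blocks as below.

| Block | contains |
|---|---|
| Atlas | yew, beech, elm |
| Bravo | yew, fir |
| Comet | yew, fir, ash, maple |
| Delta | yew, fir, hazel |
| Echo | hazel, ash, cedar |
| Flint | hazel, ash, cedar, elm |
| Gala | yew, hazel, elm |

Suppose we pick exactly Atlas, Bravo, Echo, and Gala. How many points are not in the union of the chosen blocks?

1

Union of Atlas, Bravo, Echo, Gala = {yew, beech, fir, hazel, ash, cedar, elm}.
Not covered: maple — 1 point.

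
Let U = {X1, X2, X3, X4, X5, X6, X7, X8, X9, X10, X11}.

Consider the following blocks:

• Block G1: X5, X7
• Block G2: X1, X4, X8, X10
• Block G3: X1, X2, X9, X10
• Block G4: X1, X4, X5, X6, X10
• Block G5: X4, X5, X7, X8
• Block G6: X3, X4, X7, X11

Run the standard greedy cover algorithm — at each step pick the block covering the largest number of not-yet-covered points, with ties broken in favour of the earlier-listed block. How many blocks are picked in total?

Greedy: pick G4 (covers 5 new) → pick G6 (covers 3 new) → pick G3 (covers 2 new) → pick G2 (covers 1 new). Total picks: 4.

4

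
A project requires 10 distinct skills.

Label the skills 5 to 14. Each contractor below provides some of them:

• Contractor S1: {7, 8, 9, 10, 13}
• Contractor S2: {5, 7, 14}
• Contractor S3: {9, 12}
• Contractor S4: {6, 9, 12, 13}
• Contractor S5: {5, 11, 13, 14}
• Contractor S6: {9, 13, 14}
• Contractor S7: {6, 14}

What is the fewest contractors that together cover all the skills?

Take {S1, S4, S5}. Their union is {5, 6, 7, 8, 9, 10, 11, 12, 13, 14}, which is all 10 skills.
Only S1 contains 8, so S1 is forced; the remaining 5 skills need at least 2 more contractors (each remaining contractor adds at most 3) — so at least 3 contractors are needed, and 3 is optimal.

3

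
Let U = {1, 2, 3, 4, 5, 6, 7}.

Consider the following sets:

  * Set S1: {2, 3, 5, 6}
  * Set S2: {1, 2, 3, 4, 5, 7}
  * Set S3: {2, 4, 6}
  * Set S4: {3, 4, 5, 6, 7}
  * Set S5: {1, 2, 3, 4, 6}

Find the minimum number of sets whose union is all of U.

S4 and S5 together: S4 ∪ S5 = {1, 2, 3, 4, 5, 6, 7} — every element is covered.
No single set has all 7 elements (the largest, S2, has 6), so 2 is optimal.

2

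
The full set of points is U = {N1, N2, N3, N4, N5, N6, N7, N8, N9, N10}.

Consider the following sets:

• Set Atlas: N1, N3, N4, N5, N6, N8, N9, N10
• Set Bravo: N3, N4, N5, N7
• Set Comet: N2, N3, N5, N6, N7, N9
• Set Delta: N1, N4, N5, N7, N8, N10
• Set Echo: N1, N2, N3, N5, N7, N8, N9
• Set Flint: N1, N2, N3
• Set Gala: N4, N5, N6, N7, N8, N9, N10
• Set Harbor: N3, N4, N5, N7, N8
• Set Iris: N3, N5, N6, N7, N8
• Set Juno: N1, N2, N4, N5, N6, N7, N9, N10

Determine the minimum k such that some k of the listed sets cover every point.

2

Take {Echo, Gala}. Their union is {N1, N2, N3, N4, N5, N6, N7, N8, N9, N10}, which is all 10 points.
No single set has all 10 points (the largest, Atlas, has 8), so 2 is optimal.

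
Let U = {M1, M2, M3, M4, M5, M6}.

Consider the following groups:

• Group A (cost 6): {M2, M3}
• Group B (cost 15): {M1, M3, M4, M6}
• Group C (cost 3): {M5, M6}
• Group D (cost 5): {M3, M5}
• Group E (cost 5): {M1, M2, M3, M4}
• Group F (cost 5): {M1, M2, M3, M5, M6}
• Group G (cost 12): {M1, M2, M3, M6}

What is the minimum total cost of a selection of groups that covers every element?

8

C, E together cover every element (C ∪ E = {M1, M2, M3, M4, M5, M6}); total cost 3 + 5 = 8.
The greedy pick F, E costs 10; no covering selection beats 8.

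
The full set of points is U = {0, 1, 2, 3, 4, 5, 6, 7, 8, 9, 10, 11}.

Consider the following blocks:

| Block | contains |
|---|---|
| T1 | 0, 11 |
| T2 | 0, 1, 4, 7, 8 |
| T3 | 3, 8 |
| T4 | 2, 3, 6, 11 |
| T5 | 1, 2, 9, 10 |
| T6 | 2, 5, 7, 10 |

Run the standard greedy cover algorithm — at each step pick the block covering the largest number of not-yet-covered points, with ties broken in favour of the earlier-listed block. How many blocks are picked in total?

4

Greedy: pick T2 (covers 5 new) → pick T4 (covers 4 new) → pick T5 (covers 2 new) → pick T6 (covers 1 new). Total picks: 4.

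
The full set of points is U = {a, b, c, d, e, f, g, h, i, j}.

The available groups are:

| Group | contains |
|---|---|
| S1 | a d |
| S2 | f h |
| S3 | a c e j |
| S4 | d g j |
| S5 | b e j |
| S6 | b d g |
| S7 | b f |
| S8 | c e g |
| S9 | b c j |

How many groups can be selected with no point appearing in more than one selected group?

S1, S7, S8 are pairwise disjoint (S1={a,d}; S7={b,f}; S8={c,e,g}).
Every remaining group overlaps one of these, and no 4 of the listed groups are pairwise disjoint, so 3 is the maximum.

3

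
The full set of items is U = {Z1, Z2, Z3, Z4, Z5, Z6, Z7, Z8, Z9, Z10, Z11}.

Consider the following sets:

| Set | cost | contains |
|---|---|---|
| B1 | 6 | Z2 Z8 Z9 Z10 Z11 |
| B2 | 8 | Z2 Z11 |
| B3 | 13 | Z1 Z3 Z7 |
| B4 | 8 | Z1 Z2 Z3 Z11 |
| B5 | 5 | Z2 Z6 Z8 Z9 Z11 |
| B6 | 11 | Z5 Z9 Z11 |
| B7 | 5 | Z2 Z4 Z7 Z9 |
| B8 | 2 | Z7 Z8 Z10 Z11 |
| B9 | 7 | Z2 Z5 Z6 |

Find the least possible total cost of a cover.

22

B4, B7, B8, B9 together cover every item (B4 ∪ B7 ∪ B8 ∪ B9 = {Z1, Z2, Z3, Z4, Z5, Z6, Z7, Z8, Z9, Z10, Z11}); total cost 8 + 5 + 2 + 7 = 22.
The greedy pick B8, B5, B4, B7, B9 costs 27; no covering selection beats 22.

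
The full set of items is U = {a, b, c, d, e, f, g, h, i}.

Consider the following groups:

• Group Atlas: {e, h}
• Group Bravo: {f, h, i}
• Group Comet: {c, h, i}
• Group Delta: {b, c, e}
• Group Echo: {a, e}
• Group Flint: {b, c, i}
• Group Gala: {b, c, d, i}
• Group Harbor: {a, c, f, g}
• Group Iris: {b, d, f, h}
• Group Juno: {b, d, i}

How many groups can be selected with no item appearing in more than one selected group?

Atlas, Harbor, Juno are pairwise disjoint (Atlas={e,h}; Harbor={a,c,f,g}; Juno={b,d,i}).
Every remaining group overlaps one of these, and no 4 of the listed groups are pairwise disjoint, so 3 is the maximum.

3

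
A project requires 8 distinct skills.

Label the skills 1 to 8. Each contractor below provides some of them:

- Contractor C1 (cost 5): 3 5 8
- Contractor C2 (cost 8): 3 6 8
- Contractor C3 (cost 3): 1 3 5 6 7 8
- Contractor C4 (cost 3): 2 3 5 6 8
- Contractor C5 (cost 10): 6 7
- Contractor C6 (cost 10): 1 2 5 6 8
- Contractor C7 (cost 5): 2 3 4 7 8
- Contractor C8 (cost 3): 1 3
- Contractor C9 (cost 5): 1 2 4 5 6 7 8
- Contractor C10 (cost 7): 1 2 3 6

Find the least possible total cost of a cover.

8

C3, C7 together cover every skill (C3 ∪ C7 = {1, 2, 3, 4, 5, 6, 7, 8}); total cost 3 + 5 = 8.
No covering selection has total cost below 8.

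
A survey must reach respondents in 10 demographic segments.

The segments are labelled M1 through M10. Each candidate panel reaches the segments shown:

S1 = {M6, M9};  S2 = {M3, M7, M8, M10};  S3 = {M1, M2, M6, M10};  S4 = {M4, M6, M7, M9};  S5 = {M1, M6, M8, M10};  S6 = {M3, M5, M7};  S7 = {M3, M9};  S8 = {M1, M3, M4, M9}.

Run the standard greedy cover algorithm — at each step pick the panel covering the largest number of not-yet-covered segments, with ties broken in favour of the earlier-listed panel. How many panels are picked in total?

Greedy: pick S2 (covers 4 new) → pick S3 (covers 3 new) → pick S4 (covers 2 new) → pick S6 (covers 1 new). Total picks: 4.

4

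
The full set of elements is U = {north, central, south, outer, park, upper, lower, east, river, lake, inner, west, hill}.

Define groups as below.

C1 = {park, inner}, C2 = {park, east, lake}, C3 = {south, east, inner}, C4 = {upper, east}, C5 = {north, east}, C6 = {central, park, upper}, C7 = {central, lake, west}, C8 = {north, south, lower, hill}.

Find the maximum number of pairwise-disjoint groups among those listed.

C1, C4, C7, C8 are pairwise disjoint (C1={park,inner}; C4={upper,east}; C7={central,lake,west}; C8={north,south,lower,hill}).
Every remaining group overlaps one of these, and no 5 of the listed groups are pairwise disjoint, so 4 is the maximum.

4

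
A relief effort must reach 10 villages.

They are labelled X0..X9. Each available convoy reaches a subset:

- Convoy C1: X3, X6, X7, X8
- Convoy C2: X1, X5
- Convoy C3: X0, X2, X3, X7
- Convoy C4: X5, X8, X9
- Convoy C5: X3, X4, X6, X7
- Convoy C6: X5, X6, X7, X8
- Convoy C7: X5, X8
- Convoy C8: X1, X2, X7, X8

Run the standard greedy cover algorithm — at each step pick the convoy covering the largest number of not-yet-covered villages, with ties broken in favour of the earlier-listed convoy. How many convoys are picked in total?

5

Greedy: pick C1 (covers 4 new) → pick C2 (covers 2 new) → pick C3 (covers 2 new) → pick C4 (covers 1 new) → pick C5 (covers 1 new). Total picks: 5.
(The true minimum cover uses only 4 convoys, so greedy is not optimal here.)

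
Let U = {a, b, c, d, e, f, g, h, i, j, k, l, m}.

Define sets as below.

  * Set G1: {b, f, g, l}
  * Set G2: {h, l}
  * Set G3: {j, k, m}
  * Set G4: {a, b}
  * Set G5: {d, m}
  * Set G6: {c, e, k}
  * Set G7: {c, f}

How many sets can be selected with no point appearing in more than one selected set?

G2, G4, G5, G6 are pairwise disjoint (G2={h,l}; G4={a,b}; G5={d,m}; G6={c,e,k}).
Every remaining set overlaps one of these, and no 5 of the listed sets are pairwise disjoint, so 4 is the maximum.

4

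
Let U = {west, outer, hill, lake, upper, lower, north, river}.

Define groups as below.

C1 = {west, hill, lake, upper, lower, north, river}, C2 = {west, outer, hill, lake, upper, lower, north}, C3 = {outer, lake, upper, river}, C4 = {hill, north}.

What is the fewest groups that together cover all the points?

2

C2 and C3 cover everything between them: the union {west, outer, hill, lake, upper, lower, north, river} is all of U.
No single group has all 8 points (the largest, C1, has 7), so 2 is optimal.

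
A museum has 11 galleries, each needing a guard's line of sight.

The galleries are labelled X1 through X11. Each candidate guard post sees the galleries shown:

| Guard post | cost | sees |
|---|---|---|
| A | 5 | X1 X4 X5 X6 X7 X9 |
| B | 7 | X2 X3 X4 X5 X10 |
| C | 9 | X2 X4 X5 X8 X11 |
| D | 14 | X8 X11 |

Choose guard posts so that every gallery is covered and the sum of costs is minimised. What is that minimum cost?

21

A, B, C together cover every gallery (A ∪ B ∪ C = {X1, X2, X3, X4, X5, X6, X7, X8, X9, X10, X11}); total cost 5 + 7 + 9 = 21.
No covering selection has total cost below 21.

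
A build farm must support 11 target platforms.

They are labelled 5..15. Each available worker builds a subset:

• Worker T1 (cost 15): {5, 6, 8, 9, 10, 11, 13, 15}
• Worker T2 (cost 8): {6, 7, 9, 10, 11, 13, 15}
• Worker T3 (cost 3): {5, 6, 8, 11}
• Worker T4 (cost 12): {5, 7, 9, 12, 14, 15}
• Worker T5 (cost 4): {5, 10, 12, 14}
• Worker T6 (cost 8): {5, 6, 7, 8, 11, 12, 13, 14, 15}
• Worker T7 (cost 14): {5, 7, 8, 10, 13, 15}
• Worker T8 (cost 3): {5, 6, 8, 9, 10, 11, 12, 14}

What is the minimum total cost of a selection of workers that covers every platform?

11

T6, T8 together cover every platform (T6 ∪ T8 = {5, 6, 7, 8, 9, 10, 11, 12, 13, 14, 15}); total cost 8 + 3 = 11.
No covering selection has total cost below 11.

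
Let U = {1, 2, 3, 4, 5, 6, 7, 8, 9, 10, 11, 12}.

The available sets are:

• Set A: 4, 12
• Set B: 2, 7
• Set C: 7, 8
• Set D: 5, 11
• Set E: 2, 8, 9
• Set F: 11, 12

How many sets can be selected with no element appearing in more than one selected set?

3

A, D, E are pairwise disjoint (A={4,12}; D={5,11}; E={2,8,9}).
Every remaining set overlaps one of these, and no 4 of the listed sets are pairwise disjoint, so 3 is the maximum.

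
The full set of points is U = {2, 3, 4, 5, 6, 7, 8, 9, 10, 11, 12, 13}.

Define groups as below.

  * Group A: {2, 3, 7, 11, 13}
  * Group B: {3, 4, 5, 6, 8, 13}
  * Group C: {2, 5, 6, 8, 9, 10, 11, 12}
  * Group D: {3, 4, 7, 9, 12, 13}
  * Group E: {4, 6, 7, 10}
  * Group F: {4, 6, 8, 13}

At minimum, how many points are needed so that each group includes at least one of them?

The 2 points {2, 4} hit every group.
No single point lies in every group, so at least 2 are needed and 2 is optimal.

2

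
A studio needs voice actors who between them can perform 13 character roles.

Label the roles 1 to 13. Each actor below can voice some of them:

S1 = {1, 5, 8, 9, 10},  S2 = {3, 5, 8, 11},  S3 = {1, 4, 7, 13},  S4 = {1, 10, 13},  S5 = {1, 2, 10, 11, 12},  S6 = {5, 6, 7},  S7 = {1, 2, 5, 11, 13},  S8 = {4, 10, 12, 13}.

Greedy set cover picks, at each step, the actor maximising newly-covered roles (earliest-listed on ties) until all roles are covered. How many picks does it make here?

5

Greedy: pick S1 (covers 5 new) → pick S3 (covers 3 new) → pick S5 (covers 3 new) → pick S2 (covers 1 new) → pick S6 (covers 1 new). Total picks: 5.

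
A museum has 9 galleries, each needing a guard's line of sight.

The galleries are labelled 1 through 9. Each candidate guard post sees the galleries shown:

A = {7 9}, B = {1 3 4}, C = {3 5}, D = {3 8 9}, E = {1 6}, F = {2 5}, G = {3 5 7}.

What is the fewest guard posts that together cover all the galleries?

B and D and E and F and G together: B ∪ D ∪ E ∪ F ∪ G = {1, 2, 3, 4, 5, 6, 7, 8, 9} — every gallery is covered.
No 4 of the 7 guard posts cover everything (all 35 combinations miss at least one gallery), so 5 is optimal.

5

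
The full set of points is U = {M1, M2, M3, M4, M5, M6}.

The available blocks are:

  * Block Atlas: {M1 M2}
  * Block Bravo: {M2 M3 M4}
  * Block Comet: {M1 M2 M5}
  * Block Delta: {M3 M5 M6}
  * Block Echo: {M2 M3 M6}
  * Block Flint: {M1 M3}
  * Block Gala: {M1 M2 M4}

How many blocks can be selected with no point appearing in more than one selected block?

2

Delta, Gala are pairwise disjoint (Delta={M3,M5,M6}; Gala={M1,M2,M4}).
Every remaining block overlaps one of these, and no 3 of the listed blocks are pairwise disjoint, so 2 is the maximum.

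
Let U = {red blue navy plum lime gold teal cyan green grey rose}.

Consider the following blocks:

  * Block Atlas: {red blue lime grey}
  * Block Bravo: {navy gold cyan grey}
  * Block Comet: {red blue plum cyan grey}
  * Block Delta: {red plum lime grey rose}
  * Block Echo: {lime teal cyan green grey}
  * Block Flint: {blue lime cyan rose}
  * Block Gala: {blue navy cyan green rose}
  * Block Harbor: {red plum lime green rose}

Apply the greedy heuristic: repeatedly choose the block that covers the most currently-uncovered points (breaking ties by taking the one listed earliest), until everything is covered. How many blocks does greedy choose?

Greedy: pick Comet (covers 5 new) → pick Echo (covers 3 new) → pick Bravo (covers 2 new) → pick Delta (covers 1 new). Total picks: 4.

4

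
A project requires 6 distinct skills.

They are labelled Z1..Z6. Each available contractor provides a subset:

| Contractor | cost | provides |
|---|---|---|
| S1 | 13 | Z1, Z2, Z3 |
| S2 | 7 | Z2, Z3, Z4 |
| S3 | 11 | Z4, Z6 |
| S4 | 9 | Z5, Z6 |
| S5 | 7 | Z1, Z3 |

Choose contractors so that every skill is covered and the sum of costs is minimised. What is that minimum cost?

23

S2, S4, S5 together cover every skill (S2 ∪ S4 ∪ S5 = {Z1, Z2, Z3, Z4, Z5, Z6}); total cost 7 + 9 + 7 = 23.
No covering selection has total cost below 23.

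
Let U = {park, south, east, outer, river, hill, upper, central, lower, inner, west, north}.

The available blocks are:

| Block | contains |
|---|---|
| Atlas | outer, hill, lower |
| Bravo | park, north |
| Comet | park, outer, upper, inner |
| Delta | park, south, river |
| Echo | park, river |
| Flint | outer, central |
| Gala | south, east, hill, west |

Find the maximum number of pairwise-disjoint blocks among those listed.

3

Bravo, Flint, Gala are pairwise disjoint (Bravo={park,north}; Flint={outer,central}; Gala={south,east,hill,west}).
Every remaining block overlaps one of these, and no 4 of the listed blocks are pairwise disjoint, so 3 is the maximum.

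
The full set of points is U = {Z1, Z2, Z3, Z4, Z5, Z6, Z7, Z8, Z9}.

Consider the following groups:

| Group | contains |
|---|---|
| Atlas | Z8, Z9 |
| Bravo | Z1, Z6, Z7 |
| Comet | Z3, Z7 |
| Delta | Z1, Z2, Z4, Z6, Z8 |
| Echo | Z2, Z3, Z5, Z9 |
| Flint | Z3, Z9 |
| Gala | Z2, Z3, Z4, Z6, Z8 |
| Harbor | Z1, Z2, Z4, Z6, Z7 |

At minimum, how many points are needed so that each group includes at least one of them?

3

Take H = {Z3, Z6, Z8}. Each listed group contains at least one of these, so H is a hitting set of size 3.
No choice of 2 points meets every group, so 3 is the minimum.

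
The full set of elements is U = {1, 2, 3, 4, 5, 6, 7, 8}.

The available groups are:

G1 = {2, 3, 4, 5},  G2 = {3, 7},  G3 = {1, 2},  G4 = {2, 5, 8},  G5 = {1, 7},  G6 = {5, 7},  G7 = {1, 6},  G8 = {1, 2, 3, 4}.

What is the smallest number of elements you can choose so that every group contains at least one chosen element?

H = {2, 6, 7} meets every group (each contains at least one member of H), and |H| = 3.
The groups G2, G4, G7 are pairwise disjoint, so any hitting set needs a separate element for each — at least 3. Hence 3 is optimal.

3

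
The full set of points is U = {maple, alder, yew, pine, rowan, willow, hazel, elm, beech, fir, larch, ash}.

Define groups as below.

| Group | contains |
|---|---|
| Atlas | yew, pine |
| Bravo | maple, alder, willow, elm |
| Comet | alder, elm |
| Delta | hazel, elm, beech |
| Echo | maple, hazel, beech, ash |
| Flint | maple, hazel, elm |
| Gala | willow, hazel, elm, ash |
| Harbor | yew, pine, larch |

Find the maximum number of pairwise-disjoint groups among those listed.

3

Comet, Echo, Harbor are pairwise disjoint (Comet={alder,elm}; Echo={maple,hazel,beech,ash}; Harbor={yew,pine,larch}).
Every remaining group overlaps one of these, and no 4 of the listed groups are pairwise disjoint, so 3 is the maximum.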